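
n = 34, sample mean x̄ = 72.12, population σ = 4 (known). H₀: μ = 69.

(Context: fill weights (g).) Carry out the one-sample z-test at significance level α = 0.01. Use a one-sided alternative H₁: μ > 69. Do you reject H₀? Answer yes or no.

SE = σ/√n = 4/√34 = 0.6860
z = (x̄−μ₀)/SE = (72.12−69)/0.6860 = 4.5481
p-value (one-sided, H₁ greater) = 0.00000
At α=0.01: p < α → reject H₀

reject H₀: yes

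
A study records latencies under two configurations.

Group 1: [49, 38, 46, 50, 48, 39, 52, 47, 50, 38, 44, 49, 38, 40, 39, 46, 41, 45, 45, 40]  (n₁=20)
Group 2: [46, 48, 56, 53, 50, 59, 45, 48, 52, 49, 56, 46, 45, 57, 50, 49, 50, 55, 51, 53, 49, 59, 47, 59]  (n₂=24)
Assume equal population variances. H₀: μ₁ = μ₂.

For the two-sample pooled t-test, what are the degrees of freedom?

df = n₁ + n₂ − 2 = 20 + 24 − 2 = 42

degrees of freedom = 42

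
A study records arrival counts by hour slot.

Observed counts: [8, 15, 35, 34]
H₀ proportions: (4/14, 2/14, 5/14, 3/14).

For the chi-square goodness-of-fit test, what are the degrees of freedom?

df = k − 1 = 4 − 1 = 3

degrees of freedom = 3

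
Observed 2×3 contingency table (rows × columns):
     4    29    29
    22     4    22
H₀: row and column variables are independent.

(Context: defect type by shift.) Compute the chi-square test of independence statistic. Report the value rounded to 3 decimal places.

test statistic = 31.083

Row totals [62, 48], col totals [26, 33, 51], n=110
χ² = (4−14.65)²/14.65 + (29−18.60)²/18.60 + (29−28.75)²/28.75 + (22−11.35)²/11.35 + (4−14.40)²/14.40 + (22−22.25)²/22.25 = 31.0834
df = 2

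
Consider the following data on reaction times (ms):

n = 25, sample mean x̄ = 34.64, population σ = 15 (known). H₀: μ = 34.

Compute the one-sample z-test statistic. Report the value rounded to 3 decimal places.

test statistic = 0.213

SE = σ/√n = 15/√25 = 3.0000
z = (x̄−μ₀)/SE = (34.64−34)/3.0000 = 0.2133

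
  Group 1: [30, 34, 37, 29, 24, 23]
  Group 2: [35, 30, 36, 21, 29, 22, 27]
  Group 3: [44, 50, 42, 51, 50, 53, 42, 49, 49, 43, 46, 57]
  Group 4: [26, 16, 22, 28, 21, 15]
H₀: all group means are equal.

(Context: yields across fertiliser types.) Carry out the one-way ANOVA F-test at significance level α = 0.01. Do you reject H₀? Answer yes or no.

Group means [29.50, 28.57, 48.00, 21.33], grand mean 34.871
SSB = Σnᵢ(x̄ᵢ−x̄)² = 3618.936; SSW = ΣΣ(x−x̄ᵢ)² = 728.548
MSB = 3618.936/3 = 1206.3121; MSW = 728.548/27 = 26.9832
F = MSB/MSW = 44.7060
df = (3, 27)
p-value (upper-tail) = 0.00000
At α=0.01: p < α → reject H₀

reject H₀: yes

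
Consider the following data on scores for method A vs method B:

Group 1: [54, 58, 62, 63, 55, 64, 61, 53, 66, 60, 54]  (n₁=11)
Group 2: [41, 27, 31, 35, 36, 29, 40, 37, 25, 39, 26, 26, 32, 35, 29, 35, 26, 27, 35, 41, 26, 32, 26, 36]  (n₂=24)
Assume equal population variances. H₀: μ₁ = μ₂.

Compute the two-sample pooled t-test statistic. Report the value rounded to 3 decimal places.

x̄₁=59.091, s₁=4.549, n₁=11
x̄₂=32.167, s₂=5.378, n₂=24
s_p² = [10·4.549² + 23·5.378²]/33 = 26.4316
SE = √(s_p²·(1/11+1/24)) = 1.8719
t = (59.091−32.167)/1.8719 = 14.3830
df = 33

test statistic = 14.383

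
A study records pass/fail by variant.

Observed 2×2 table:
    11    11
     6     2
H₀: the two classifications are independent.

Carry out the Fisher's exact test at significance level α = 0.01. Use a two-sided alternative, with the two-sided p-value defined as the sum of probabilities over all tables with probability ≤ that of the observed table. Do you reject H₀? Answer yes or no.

Margins: r₁=22, r₂=8, c₁=17, c₂=13, n=30
p_obs = C(22,11)·C(8,6)/C(30,17); sum pmf over tables with pmf ≤ p_obs
p-value (two-sided) = 0.40688
At α=0.01: p ≥ α → fail to reject H₀

reject H₀: no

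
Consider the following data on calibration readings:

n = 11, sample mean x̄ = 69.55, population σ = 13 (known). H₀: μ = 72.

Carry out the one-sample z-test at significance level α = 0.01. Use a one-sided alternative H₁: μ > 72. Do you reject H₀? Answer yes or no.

SE = σ/√n = 13/√11 = 3.9196
z = (x̄−μ₀)/SE = (69.55−72)/3.9196 = -0.6251
p-value (one-sided, H₁ greater) = 0.73403
At α=0.01: p ≥ α → fail to reject H₀

reject H₀: no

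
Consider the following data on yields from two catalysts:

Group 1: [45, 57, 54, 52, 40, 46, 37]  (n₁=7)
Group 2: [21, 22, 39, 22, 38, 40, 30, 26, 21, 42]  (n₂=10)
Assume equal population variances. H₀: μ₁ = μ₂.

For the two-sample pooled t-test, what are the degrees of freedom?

degrees of freedom = 15

df = n₁ + n₂ − 2 = 7 + 10 − 2 = 15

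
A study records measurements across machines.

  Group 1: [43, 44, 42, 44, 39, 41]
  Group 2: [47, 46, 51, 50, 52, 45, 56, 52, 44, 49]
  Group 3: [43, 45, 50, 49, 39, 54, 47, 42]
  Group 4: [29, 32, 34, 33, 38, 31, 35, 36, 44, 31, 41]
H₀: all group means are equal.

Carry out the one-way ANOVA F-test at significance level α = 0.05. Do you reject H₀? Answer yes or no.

reject H₀: yes

Group means [42.17, 49.20, 46.12, 34.91], grand mean 42.800
SSB = Σnᵢ(x̄ᵢ−x̄)² = 1185.383; SSW = ΣΣ(x−x̄ᵢ)² = 518.217
MSB = 1185.383/3 = 395.1275; MSW = 518.217/31 = 16.7167
F = MSB/MSW = 23.6367
df = (3, 31)
p-value (upper-tail) = 0.00000
At α=0.05: p < α → reject H₀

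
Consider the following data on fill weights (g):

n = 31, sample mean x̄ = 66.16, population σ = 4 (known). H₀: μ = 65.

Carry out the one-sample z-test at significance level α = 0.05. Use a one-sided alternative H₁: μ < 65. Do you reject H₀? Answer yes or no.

reject H₀: no

SE = σ/√n = 4/√31 = 0.7184
z = (x̄−μ₀)/SE = (66.16−65)/0.7184 = 1.6147
p-value (one-sided, H₁ less) = 0.94681
At α=0.05: p ≥ α → fail to reject H₀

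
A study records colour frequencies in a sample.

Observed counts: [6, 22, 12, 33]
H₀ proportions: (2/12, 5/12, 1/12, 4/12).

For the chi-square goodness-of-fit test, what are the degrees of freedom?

degrees of freedom = 3

df = k − 1 = 4 − 1 = 3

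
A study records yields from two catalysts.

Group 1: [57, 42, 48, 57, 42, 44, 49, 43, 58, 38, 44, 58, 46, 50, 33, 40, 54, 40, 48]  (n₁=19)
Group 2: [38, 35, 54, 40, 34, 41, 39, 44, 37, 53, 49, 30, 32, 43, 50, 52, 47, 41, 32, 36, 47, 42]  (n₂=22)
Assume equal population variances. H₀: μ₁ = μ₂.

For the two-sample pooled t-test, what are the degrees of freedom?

degrees of freedom = 39

df = n₁ + n₂ − 2 = 19 + 22 − 2 = 39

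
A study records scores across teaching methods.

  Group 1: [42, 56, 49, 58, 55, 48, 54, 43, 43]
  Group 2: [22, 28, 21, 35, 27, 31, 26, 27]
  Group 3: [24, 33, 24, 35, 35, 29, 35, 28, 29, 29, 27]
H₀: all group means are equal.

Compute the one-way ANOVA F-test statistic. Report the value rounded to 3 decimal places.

Group means [49.78, 27.12, 29.82], grand mean 35.464
SSB = Σnᵢ(x̄ᵢ−x̄)² = 2750.897; SSW = ΣΣ(x−x̄ᵢ)² = 622.067
MSB = 2750.897/2 = 1375.4487; MSW = 622.067/25 = 24.8827
F = MSB/MSW = 55.2774
df = (2, 25)

test statistic = 55.277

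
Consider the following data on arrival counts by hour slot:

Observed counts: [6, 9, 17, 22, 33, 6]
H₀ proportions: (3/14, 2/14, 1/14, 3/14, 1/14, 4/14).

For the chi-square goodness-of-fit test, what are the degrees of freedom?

df = k − 1 = 6 − 1 = 5

degrees of freedom = 5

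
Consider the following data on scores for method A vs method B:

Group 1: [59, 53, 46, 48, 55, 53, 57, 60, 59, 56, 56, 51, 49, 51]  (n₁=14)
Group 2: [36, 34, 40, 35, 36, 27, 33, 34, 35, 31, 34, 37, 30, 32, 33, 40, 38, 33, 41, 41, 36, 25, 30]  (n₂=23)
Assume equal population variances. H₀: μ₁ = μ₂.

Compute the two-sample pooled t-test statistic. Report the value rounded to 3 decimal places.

x̄₁=53.786, s₁=4.371, n₁=14
x̄₂=34.391, s₂=4.175, n₂=23
s_p² = [13·4.371² + 22·4.175²]/35 = 18.0524
SE = √(s_p²·(1/14+1/23)) = 1.4403
t = (53.786−34.391)/1.4403 = 13.4659
df = 35

test statistic = 13.466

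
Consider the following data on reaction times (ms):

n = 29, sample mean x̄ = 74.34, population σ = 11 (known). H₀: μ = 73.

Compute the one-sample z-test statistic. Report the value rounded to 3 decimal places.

test statistic = 0.656

SE = σ/√n = 11/√29 = 2.0426
z = (x̄−μ₀)/SE = (74.34−73)/2.0426 = 0.6560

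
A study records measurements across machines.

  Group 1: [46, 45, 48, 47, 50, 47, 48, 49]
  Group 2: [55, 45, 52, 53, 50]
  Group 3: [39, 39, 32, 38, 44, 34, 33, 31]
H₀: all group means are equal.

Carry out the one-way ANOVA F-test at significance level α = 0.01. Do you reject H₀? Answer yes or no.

Group means [47.50, 51.00, 36.25], grand mean 44.048
SSB = Σnᵢ(x̄ᵢ−x̄)² = 823.452; SSW = ΣΣ(x−x̄ᵢ)² = 215.500
MSB = 823.452/2 = 411.7262; MSW = 215.500/18 = 11.9722
F = MSB/MSW = 34.3901
df = (2, 18)
p-value (upper-tail) = 0.00000
At α=0.01: p < α → reject H₀

reject H₀: yes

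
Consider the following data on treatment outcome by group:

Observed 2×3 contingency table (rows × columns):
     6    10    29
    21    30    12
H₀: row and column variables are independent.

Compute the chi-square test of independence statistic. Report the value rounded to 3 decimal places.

Row totals [45, 63], col totals [27, 40, 41], n=108
χ² = (6−11.25)²/11.25 + (10−16.67)²/16.67 + (29−17.08)²/17.08 + (21−15.75)²/15.75 + (30−23.33)²/23.33 + (12−23.92)²/23.92 = 23.0216
df = 2

test statistic = 23.022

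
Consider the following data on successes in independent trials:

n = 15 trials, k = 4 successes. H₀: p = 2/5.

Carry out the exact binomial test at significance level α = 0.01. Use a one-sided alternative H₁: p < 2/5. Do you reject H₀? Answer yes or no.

reject H₀: no

Exact binomial: n=15, k=4, p₀=2/5=0.4000
P(X≤4) from Σ C(n,i)·p₀^i·(1−p₀)^(n−i)
p-value (one-sided, H₁ less) = 0.21728
At α=0.01: p ≥ α → fail to reject H₀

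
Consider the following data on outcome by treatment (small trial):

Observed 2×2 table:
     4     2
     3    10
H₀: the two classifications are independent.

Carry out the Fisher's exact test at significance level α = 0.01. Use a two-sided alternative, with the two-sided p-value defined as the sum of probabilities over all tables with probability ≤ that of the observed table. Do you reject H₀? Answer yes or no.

Margins: r₁=6, r₂=13, c₁=7, c₂=12, n=19
p_obs = C(6,4)·C(13,3)/C(19,7); sum pmf over tables with pmf ≤ p_obs
p-value (two-sided) = 0.12874
At α=0.01: p ≥ α → fail to reject H₀

reject H₀: no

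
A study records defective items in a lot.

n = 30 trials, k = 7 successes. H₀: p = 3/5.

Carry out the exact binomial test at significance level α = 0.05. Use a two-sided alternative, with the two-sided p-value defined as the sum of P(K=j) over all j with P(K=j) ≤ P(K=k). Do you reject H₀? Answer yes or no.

reject H₀: yes

Exact binomial: n=30, k=7, p₀=3/5=0.6000
P(X=j) = C(n,j)·p₀^j·(1−p₀)^(n−j); p = Σ P(X=j) over j with P(X=j) ≤ P(X=7)
p-value (two-sided) = 0.00005
At α=0.05: p < α → reject H₀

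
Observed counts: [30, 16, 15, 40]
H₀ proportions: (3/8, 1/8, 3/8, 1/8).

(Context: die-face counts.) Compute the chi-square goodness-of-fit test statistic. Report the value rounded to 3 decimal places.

test statistic = 75.713

n = 101; E_i = n·p_i = [37.88, 12.62, 37.88, 12.62]
χ² = (30−37.88)²/37.88 + (16−12.62)²/12.62 + (15−37.88)²/37.88 + (40−12.62)²/12.62 = 75.7129
df = 3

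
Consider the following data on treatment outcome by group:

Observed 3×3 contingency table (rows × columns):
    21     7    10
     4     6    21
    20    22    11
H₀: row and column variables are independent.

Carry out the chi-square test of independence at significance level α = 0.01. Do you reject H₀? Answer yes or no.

reject H₀: yes

Row totals [38, 31, 53], col totals [45, 35, 42], n=122
χ² = (21−14.02)²/14.02 + (7−10.90)²/10.90 + (10−13.08)²/13.08 + (4−11.43)²/11.43 + (6−8.89)²/8.89 + (21−10.67)²/10.67 + (20−19.55)²/19.55 + (22−15.20)²/15.20 + (11−18.25)²/18.25 = 27.2964
df = 4
p-value (upper-tail) = 0.00002
At α=0.01: p < α → reject H₀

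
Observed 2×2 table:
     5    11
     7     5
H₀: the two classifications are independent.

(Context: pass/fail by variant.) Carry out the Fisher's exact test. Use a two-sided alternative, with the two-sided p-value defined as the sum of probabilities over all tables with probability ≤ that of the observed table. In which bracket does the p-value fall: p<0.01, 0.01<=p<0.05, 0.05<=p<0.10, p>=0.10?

Margins: r₁=16, r₂=12, c₁=12, c₂=16, n=28
p_obs = C(16,5)·C(12,7)/C(28,12); sum pmf over tables with pmf ≤ p_obs
p-value (two-sided) = 0.24953
→ bracket: p>=0.10

p-value bracket: p>=0.10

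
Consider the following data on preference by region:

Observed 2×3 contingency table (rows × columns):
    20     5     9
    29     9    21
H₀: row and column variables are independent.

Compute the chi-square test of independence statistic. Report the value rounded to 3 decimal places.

test statistic = 0.944

Row totals [34, 59], col totals [49, 14, 30], n=93
χ² = (20−17.91)²/17.91 + (5−5.12)²/5.12 + (9−10.97)²/10.97 + (29−31.09)²/31.09 + (9−8.88)²/8.88 + (21−19.03)²/19.03 = 0.9437
df = 2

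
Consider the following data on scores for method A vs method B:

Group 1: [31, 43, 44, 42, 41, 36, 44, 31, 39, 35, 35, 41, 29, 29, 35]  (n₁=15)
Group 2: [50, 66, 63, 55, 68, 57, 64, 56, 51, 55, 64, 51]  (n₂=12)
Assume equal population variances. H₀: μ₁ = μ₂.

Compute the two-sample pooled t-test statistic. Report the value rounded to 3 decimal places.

test statistic = -9.432

x̄₁=37.000, s₁=5.398, n₁=15
x̄₂=58.333, s₂=6.358, n₂=12
s_p² = [14·5.398² + 11·6.358²]/25 = 34.1067
SE = √(s_p²·(1/15+1/12)) = 2.2619
t = (37.000−58.333)/2.2619 = -9.4318
df = 25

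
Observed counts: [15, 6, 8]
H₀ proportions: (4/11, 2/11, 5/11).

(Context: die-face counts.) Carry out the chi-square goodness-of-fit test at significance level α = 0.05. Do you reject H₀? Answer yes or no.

reject H₀: no

n = 29; E_i = n·p_i = [10.55, 5.27, 13.18]
χ² = (15−10.55)²/10.55 + (6−5.27)²/5.27 + (8−13.18)²/13.18 = 4.0190
df = 2
p-value (upper-tail) = 0.13406
At α=0.05: p ≥ α → fail to reject H₀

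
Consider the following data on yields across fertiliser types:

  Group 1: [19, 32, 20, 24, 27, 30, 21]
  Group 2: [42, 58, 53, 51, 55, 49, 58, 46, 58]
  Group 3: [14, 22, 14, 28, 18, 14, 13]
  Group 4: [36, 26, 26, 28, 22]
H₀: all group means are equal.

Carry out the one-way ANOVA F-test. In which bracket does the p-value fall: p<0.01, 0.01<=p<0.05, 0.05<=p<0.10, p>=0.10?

Group means [24.71, 52.22, 17.57, 27.60], grand mean 32.286
SSB = Σnᵢ(x̄ᵢ−x̄)² = 5603.816; SSW = ΣΣ(x−x̄ᵢ)² = 713.898
MSB = 5603.816/3 = 1867.9386; MSW = 713.898/24 = 29.7458
F = MSB/MSW = 62.7968
df = (3, 24)
p-value (upper-tail) = 0.00000
→ bracket: p<0.01

p-value bracket: p<0.01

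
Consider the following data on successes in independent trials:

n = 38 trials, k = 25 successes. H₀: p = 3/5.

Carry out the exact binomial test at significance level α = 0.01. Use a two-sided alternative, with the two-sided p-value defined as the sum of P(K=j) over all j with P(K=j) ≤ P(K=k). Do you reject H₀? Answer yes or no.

reject H₀: no

Exact binomial: n=38, k=25, p₀=3/5=0.6000
P(X=j) = C(n,j)·p₀^j·(1−p₀)^(n−j); p = Σ P(X=j) over j with P(X=j) ≤ P(X=25)
p-value (two-sided) = 0.51162
At α=0.01: p ≥ α → fail to reject H₀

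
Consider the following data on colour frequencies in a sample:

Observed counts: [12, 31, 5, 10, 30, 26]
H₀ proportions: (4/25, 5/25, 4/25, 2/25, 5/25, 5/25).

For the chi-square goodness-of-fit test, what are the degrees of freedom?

df = k − 1 = 6 − 1 = 5

degrees of freedom = 5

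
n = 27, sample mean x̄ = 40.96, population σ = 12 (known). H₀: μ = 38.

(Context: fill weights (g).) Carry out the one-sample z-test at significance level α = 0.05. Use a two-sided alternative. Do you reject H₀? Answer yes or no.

reject H₀: no

SE = σ/√n = 12/√27 = 2.3094
z = (x̄−μ₀)/SE = (40.96−38)/2.3094 = 1.2817
p-value (two-sided) = 0.19994
At α=0.05: p ≥ α → fail to reject H₀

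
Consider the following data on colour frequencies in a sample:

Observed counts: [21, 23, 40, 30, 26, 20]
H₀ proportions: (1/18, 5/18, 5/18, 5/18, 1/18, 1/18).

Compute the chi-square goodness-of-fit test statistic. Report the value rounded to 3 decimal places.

test statistic = 78.815

n = 160; E_i = n·p_i = [8.89, 44.44, 44.44, 44.44, 8.89, 8.89]
χ² = (21−8.89)²/8.89 + (23−44.44)²/44.44 + (40−44.44)²/44.44 + (30−44.44)²/44.44 + (26−8.89)²/8.89 + (20−8.89)²/8.89 = 78.8150
df = 5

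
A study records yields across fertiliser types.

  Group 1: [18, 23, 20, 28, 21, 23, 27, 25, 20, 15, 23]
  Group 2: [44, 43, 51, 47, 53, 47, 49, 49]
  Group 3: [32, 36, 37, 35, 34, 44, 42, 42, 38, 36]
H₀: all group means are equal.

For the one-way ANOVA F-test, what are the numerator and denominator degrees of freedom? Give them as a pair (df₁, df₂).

degrees of freedom = [2, 26]

k = 3 groups, N = 29 total
df = (k−1, N−k) = (3−1, 29−3) = (2, 26)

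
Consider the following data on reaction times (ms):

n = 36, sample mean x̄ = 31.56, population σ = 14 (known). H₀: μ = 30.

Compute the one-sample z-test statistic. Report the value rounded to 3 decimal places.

test statistic = 0.669

SE = σ/√n = 14/√36 = 2.3333
z = (x̄−μ₀)/SE = (31.56−30)/2.3333 = 0.6686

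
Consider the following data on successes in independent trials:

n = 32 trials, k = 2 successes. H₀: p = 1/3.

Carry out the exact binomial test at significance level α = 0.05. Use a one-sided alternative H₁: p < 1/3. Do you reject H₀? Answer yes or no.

Exact binomial: n=32, k=2, p₀=1/3=0.3333
P(X≤2) from Σ C(n,i)·p₀^i·(1−p₀)^(n−i)
p-value (one-sided, H₁ less) = 0.00033
At α=0.05: p < α → reject H₀

reject H₀: yes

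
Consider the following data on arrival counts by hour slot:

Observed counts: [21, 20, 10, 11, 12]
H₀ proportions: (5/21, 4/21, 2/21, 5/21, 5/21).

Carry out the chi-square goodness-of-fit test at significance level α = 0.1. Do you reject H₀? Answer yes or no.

n = 74; E_i = n·p_i = [17.62, 14.10, 7.05, 17.62, 17.62]
χ² = (21−17.62)²/17.62 + (20−14.10)²/14.10 + (10−7.05)²/7.05 + (11−17.62)²/17.62 + (12−17.62)²/17.62 = 8.6378
df = 4
p-value (upper-tail) = 0.07082
At α=0.1: p < α → reject H₀

reject H₀: yes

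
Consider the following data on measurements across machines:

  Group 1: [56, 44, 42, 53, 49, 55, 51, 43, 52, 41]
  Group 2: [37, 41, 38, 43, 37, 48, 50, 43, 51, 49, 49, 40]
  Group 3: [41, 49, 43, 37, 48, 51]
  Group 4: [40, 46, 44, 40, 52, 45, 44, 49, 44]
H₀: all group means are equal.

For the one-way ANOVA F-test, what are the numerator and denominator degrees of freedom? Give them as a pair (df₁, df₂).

degrees of freedom = [3, 33]

k = 4 groups, N = 37 total
df = (k−1, N−k) = (4−1, 37−4) = (3, 33)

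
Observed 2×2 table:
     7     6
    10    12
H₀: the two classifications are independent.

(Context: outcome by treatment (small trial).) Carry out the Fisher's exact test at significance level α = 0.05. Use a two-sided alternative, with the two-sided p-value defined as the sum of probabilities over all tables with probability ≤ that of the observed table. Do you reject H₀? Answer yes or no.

reject H₀: no

Margins: r₁=13, r₂=22, c₁=17, c₂=18, n=35
p_obs = C(13,7)·C(22,10)/C(35,17); sum pmf over tables with pmf ≤ p_obs
p-value (two-sided) = 0.73322
At α=0.05: p ≥ α → fail to reject H₀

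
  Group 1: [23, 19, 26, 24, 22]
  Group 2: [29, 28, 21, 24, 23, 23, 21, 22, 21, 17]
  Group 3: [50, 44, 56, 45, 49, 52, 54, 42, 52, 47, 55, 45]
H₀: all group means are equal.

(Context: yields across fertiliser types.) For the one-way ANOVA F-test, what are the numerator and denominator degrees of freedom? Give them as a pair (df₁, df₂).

k = 3 groups, N = 27 total
df = (k−1, N−k) = (3−1, 27−3) = (2, 24)

degrees of freedom = [2, 24]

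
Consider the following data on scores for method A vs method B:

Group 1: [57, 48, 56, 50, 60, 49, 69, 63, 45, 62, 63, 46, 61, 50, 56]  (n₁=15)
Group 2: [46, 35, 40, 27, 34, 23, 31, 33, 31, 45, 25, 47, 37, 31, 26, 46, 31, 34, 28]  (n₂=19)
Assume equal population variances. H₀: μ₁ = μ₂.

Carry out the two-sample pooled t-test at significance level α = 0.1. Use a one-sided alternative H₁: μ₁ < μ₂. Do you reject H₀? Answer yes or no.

x̄₁=55.667, s₁=7.316, n₁=15
x̄₂=34.211, s₂=7.495, n₂=19
s_p² = [14·7.316² + 18·7.495²]/32 = 55.0154
SE = √(s_p²·(1/15+1/19)) = 2.5619
t = (55.667−34.211)/2.5619 = 8.3752
df = 32
p-value (one-sided, H₁ less) = 1.00000
At α=0.1: p ≥ α → fail to reject H₀

reject H₀: no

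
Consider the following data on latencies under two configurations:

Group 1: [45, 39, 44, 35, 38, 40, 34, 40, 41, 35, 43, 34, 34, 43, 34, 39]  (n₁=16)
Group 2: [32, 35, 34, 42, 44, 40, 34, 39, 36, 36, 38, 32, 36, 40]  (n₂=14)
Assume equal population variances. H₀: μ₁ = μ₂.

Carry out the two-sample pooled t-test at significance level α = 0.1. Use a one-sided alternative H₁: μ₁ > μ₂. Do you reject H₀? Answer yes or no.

reject H₀: no

x̄₁=38.625, s₁=3.914, n₁=16
x̄₂=37.000, s₂=3.637, n₂=14
s_p² = [15·3.914² + 13·3.637²]/28 = 14.3482
SE = √(s_p²·(1/16+1/14)) = 1.3862
t = (38.625−37.000)/1.3862 = 1.1722
df = 28
p-value (one-sided, H₁ greater) = 0.12549
At α=0.1: p ≥ α → fail to reject H₀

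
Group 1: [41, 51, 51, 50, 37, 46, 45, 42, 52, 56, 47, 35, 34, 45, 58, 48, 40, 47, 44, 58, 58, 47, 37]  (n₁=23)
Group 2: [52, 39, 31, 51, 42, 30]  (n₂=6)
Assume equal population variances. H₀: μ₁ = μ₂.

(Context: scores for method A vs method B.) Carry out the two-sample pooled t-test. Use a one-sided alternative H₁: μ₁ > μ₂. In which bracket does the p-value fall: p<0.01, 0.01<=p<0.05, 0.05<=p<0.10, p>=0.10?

p-value bracket: 0.05<=p<0.10

x̄₁=46.478, s₁=7.217, n₁=23
x̄₂=40.833, s₂=9.453, n₂=6
s_p² = [22·7.217² + 5·9.453²]/27 = 58.9842
SE = √(s_p²·(1/23+1/6)) = 3.5207
t = (46.478−40.833)/3.5207 = 1.6034
df = 27
p-value (one-sided, H₁ greater) = 0.06025
→ bracket: 0.05<=p<0.10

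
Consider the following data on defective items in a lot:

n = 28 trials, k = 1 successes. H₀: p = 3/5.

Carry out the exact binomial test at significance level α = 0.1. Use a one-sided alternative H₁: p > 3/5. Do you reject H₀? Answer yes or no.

Exact binomial: n=28, k=1, p₀=3/5=0.6000
P(X≥1) from Σ C(n,i)·p₀^i·(1−p₀)^(n−i)
p-value (one-sided, H₁ greater) = 1.00000
At α=0.1: p ≥ α → fail to reject H₀

reject H₀: no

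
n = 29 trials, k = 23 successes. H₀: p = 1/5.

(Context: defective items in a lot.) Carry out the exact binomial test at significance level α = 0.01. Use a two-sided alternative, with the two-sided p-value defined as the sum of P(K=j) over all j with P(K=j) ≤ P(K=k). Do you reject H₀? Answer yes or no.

reject H₀: yes

Exact binomial: n=29, k=23, p₀=1/5=0.2000
P(X=j) = C(n,j)·p₀^j·(1−p₀)^(n−j); p = Σ P(X=j) over j with P(X=j) ≤ P(X=23)
p-value (two-sided) = 0.00000
At α=0.01: p < α → reject H₀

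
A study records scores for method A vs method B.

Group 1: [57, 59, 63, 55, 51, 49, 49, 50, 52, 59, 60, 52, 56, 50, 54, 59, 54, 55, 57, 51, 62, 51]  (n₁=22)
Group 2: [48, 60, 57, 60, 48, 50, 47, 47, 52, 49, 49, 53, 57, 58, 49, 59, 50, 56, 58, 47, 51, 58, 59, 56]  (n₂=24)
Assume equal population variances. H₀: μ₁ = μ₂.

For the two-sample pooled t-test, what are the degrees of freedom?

df = n₁ + n₂ − 2 = 22 + 24 − 2 = 44

degrees of freedom = 44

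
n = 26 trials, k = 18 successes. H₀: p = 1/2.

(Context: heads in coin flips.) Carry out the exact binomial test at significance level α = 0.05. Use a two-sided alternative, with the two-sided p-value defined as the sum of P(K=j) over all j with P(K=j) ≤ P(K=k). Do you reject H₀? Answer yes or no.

reject H₀: no

Exact binomial: n=26, k=18, p₀=1/2=0.5000
P(X=j) = C(n,j)·p₀^j·(1−p₀)^(n−j); p = Σ P(X=j) over j with P(X=j) ≤ P(X=18)
p-value (two-sided) = 0.07552
At α=0.05: p ≥ α → fail to reject H₀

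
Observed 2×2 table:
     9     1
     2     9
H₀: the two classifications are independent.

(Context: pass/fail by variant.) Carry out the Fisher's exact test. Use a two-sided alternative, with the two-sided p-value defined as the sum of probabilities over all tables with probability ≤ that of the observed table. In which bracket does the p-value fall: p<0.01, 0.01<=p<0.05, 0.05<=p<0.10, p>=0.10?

Margins: r₁=10, r₂=11, c₁=11, c₂=10, n=21
p_obs = C(10,9)·C(11,2)/C(21,11); sum pmf over tables with pmf ≤ p_obs
p-value (two-sided) = 0.00191
→ bracket: p<0.01

p-value bracket: p<0.01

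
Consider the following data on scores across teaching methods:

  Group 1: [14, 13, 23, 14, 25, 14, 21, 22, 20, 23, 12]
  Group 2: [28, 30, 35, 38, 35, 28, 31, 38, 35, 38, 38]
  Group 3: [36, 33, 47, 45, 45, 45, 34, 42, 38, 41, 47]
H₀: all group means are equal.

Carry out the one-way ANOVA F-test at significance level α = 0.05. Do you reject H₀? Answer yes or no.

reject H₀: yes

Group means [18.27, 34.00, 41.18], grand mean 31.152
SSB = Σnᵢ(x̄ᵢ−x̄)² = 3020.424; SSW = ΣΣ(x−x̄ᵢ)² = 667.818
MSB = 3020.424/2 = 1510.2121; MSW = 667.818/30 = 22.2606
F = MSB/MSW = 67.8424
df = (2, 30)
p-value (upper-tail) = 0.00000
At α=0.05: p < α → reject H₀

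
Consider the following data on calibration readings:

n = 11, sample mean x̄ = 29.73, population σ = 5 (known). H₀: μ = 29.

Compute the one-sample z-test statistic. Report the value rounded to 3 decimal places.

test statistic = 0.484

SE = σ/√n = 5/√11 = 1.5076
z = (x̄−μ₀)/SE = (29.73−29)/1.5076 = 0.4842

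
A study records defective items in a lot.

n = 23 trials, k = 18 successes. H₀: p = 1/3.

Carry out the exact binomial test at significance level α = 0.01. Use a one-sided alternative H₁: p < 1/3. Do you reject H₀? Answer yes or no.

reject H₀: no

Exact binomial: n=23, k=18, p₀=1/3=0.3333
P(X≤18) from Σ C(n,i)·p₀^i·(1−p₀)^(n−i)
p-value (one-sided, H₁ less) = 1.00000
At α=0.01: p ≥ α → fail to reject H₀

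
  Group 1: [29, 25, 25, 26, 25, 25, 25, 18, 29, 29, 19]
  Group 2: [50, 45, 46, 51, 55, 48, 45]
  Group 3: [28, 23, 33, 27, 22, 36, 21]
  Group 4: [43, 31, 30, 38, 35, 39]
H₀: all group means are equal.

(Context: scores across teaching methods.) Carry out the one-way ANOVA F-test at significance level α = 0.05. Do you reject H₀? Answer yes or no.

Group means [25.00, 48.57, 27.14, 36.00], grand mean 32.935
SSB = Σnᵢ(x̄ᵢ−x̄)² = 2695.300; SSW = ΣΣ(x−x̄ᵢ)² = 534.571
MSB = 2695.300/3 = 898.4332; MSW = 534.571/27 = 19.7989
F = MSB/MSW = 45.3778
df = (3, 27)
p-value (upper-tail) = 0.00000
At α=0.05: p < α → reject H₀

reject H₀: yes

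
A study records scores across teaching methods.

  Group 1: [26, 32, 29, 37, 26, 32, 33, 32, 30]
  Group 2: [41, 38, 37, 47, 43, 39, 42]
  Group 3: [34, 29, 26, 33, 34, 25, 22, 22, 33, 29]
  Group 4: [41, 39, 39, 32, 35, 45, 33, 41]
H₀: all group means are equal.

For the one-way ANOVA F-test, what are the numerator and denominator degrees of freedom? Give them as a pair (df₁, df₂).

degrees of freedom = [3, 30]

k = 4 groups, N = 34 total
df = (k−1, N−k) = (4−1, 34−4) = (3, 30)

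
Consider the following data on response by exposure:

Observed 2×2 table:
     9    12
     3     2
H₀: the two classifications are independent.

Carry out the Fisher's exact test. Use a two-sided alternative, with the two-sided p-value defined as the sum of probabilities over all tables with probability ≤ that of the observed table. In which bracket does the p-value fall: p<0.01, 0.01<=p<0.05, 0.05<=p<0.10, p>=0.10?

p-value bracket: p>=0.10

Margins: r₁=21, r₂=5, c₁=12, c₂=14, n=26
p_obs = C(21,9)·C(5,3)/C(26,12); sum pmf over tables with pmf ≤ p_obs
p-value (two-sided) = 0.63478
→ bracket: p>=0.10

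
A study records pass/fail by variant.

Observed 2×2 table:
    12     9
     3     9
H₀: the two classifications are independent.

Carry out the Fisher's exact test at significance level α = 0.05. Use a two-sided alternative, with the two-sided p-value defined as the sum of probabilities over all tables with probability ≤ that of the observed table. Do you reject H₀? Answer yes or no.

Margins: r₁=21, r₂=12, c₁=15, c₂=18, n=33
p_obs = C(21,12)·C(12,3)/C(33,15); sum pmf over tables with pmf ≤ p_obs
p-value (two-sided) = 0.14507
At α=0.05: p ≥ α → fail to reject H₀

reject H₀: no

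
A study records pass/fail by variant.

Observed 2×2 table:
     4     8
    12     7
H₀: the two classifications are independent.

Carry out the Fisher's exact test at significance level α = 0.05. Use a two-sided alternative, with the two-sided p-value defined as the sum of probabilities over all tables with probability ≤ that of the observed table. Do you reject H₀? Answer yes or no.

reject H₀: no

Margins: r₁=12, r₂=19, c₁=16, c₂=15, n=31
p_obs = C(12,4)·C(19,12)/C(31,16); sum pmf over tables with pmf ≤ p_obs
p-value (two-sided) = 0.14888
At α=0.05: p ≥ α → fail to reject H₀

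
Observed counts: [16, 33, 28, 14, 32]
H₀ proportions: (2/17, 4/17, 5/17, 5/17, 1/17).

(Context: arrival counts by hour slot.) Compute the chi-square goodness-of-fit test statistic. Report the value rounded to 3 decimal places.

n = 123; E_i = n·p_i = [14.47, 28.94, 36.18, 36.18, 7.24]
χ² = (16−14.47)²/14.47 + (33−28.94)²/28.94 + (28−36.18)²/36.18 + (14−36.18)²/36.18 + (32−7.24)²/7.24 = 100.9370
df = 4

test statistic = 100.937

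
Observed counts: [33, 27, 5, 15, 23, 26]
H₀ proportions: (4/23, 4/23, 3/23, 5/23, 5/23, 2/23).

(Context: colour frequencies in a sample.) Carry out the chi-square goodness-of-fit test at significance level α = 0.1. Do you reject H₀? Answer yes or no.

reject H₀: yes

n = 129; E_i = n·p_i = [22.43, 22.43, 16.83, 28.04, 28.04, 11.22]
χ² = (33−22.43)²/22.43 + (27−22.43)²/22.43 + (5−16.83)²/16.83 + (15−28.04)²/28.04 + (23−28.04)²/28.04 + (26−11.22)²/11.22 = 40.6711
df = 5
p-value (upper-tail) = 0.00000
At α=0.1: p < α → reject H₀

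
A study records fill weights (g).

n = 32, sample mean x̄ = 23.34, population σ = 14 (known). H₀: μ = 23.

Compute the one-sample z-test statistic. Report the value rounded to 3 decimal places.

test statistic = 0.137

SE = σ/√n = 14/√32 = 2.4749
z = (x̄−μ₀)/SE = (23.34−23)/2.4749 = 0.1374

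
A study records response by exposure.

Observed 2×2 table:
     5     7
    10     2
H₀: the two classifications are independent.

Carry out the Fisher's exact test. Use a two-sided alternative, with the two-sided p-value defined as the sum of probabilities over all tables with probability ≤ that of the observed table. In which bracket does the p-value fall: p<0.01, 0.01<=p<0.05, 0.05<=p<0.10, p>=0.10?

Margins: r₁=12, r₂=12, c₁=15, c₂=9, n=24
p_obs = C(12,5)·C(12,10)/C(24,15); sum pmf over tables with pmf ≤ p_obs
p-value (two-sided) = 0.08938
→ bracket: 0.05<=p<0.10

p-value bracket: 0.05<=p<0.10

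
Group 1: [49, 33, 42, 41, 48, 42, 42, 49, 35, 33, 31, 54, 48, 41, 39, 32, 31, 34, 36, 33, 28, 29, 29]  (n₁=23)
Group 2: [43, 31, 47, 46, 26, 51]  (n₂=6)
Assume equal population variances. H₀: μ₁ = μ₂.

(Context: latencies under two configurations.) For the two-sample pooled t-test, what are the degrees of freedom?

degrees of freedom = 27

df = n₁ + n₂ − 2 = 23 + 6 − 2 = 27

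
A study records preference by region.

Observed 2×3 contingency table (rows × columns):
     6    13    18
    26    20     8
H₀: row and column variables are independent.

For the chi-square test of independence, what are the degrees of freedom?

df = (r−1)(c−1) = (2−1)·(3−1) = 2

degrees of freedom = 2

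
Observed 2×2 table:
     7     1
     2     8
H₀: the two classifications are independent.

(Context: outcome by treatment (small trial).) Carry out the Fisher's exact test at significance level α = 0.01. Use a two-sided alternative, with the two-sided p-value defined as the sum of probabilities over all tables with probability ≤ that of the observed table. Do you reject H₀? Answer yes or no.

reject H₀: no

Margins: r₁=8, r₂=10, c₁=9, c₂=9, n=18
p_obs = C(8,7)·C(10,2)/C(18,9); sum pmf over tables with pmf ≤ p_obs
p-value (two-sided) = 0.01522
At α=0.01: p ≥ α → fail to reject H₀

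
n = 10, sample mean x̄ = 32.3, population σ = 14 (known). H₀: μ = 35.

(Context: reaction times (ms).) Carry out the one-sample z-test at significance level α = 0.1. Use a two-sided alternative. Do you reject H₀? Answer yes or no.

SE = σ/√n = 14/√10 = 4.4272
z = (x̄−μ₀)/SE = (32.3−35)/4.4272 = -0.6099
p-value (two-sided) = 0.54195
At α=0.1: p ≥ α → fail to reject H₀

reject H₀: no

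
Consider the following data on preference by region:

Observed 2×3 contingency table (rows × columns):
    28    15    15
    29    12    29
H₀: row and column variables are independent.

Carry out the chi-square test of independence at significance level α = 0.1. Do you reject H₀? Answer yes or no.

reject H₀: no

Row totals [58, 70], col totals [57, 27, 44], n=128
χ² = (28−25.83)²/25.83 + (15−12.23)²/12.23 + (15−19.94)²/19.94 + (29−31.17)²/31.17 + (12−14.77)²/14.77 + (29−24.06)²/24.06 = 3.7131
df = 2
p-value (upper-tail) = 0.15621
At α=0.1: p ≥ α → fail to reject H₀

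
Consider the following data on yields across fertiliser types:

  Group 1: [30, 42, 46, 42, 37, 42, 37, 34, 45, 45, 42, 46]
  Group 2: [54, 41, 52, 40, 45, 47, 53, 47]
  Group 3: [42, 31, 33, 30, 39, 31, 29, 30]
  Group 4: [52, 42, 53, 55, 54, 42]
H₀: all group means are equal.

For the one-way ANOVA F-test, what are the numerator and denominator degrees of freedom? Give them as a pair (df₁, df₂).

degrees of freedom = [3, 30]

k = 4 groups, N = 34 total
df = (k−1, N−k) = (4−1, 34−4) = (3, 30)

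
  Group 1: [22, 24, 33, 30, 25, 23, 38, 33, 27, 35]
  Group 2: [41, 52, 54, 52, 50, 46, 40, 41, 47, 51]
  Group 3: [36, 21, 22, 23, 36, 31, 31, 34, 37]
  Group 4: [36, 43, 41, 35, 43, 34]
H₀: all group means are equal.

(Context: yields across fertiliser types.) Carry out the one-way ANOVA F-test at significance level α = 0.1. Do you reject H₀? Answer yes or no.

Group means [29.00, 47.40, 30.11, 38.67], grand mean 36.200
SSB = Σnᵢ(x̄ᵢ−x̄)² = 2142.978; SSW = ΣΣ(x−x̄ᵢ)² = 942.622
MSB = 2142.978/3 = 714.3259; MSW = 942.622/31 = 30.4072
F = MSB/MSW = 23.4920
df = (3, 31)
p-value (upper-tail) = 0.00000
At α=0.1: p < α → reject H₀

reject H₀: yes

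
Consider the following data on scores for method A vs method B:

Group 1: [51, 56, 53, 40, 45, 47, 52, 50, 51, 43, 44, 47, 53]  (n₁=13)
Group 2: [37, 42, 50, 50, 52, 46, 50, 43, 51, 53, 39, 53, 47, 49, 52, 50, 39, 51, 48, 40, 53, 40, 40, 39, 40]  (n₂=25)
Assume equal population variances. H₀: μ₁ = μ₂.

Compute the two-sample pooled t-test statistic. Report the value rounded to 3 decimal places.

x̄₁=48.615, s₁=4.682, n₁=13
x̄₂=46.160, s₂=5.565, n₂=25
s_p² = [12·4.682² + 24·5.565²]/36 = 27.9566
SE = √(s_p²·(1/13+1/25)) = 1.8080
t = (48.615−46.160)/1.8080 = 1.3581
df = 36

test statistic = 1.358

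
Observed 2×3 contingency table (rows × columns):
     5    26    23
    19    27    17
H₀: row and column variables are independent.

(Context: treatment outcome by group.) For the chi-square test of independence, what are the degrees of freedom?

degrees of freedom = 2

df = (r−1)(c−1) = (2−1)·(3−1) = 2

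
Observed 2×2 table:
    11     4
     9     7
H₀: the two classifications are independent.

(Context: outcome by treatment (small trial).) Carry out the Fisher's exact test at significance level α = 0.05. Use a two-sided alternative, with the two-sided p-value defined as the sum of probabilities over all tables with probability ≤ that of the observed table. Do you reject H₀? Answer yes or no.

Margins: r₁=15, r₂=16, c₁=20, c₂=11, n=31
p_obs = C(15,11)·C(16,9)/C(31,20); sum pmf over tables with pmf ≤ p_obs
p-value (two-sided) = 0.45779
At α=0.05: p ≥ α → fail to reject H₀

reject H₀: no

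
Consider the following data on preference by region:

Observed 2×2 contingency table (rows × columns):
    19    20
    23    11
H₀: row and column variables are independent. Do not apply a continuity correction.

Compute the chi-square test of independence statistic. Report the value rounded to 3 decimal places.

test statistic = 2.664

Row totals [39, 34], col totals [42, 31], n=73
χ² = (19−22.44)²/22.44 + (20−16.56)²/16.56 + (23−19.56)²/19.56 + (11−14.44)²/14.44 = 2.6639
df = 1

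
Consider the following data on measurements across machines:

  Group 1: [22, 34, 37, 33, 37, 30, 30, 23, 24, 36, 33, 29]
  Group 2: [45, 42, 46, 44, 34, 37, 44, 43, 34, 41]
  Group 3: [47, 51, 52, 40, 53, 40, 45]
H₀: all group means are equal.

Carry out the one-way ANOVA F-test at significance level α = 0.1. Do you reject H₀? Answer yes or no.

reject H₀: yes

Group means [30.67, 41.00, 46.86], grand mean 38.138
SSB = Σnᵢ(x̄ᵢ−x̄)² = 1283.924; SSW = ΣΣ(x−x̄ᵢ)² = 669.524
MSB = 1283.924/2 = 641.9622; MSW = 669.524/26 = 25.7509
F = MSB/MSW = 24.9297
df = (2, 26)
p-value (upper-tail) = 0.00000
At α=0.1: p < α → reject H₀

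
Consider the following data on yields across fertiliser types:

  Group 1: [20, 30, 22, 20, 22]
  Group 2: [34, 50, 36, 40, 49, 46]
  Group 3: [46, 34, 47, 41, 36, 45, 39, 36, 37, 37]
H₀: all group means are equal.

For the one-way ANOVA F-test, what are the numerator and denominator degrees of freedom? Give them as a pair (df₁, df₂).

degrees of freedom = [2, 18]

k = 3 groups, N = 21 total
df = (k−1, N−k) = (3−1, 21−3) = (2, 18)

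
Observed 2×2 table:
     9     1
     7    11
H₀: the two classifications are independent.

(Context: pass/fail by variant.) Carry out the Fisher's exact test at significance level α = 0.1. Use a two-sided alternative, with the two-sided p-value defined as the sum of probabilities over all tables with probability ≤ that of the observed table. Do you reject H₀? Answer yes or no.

Margins: r₁=10, r₂=18, c₁=16, c₂=12, n=28
p_obs = C(10,9)·C(18,7)/C(28,16); sum pmf over tables with pmf ≤ p_obs
p-value (two-sided) = 0.01587
At α=0.1: p < α → reject H₀

reject H₀: yes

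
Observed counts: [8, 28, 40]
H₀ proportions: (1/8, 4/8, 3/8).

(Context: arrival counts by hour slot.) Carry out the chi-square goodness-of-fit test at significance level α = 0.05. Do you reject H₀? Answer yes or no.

reject H₀: yes

n = 76; E_i = n·p_i = [9.50, 38.00, 28.50]
χ² = (8−9.50)²/9.50 + (28−38.00)²/38.00 + (40−28.50)²/28.50 = 7.5088
df = 2
p-value (upper-tail) = 0.02341
At α=0.05: p < α → reject H₀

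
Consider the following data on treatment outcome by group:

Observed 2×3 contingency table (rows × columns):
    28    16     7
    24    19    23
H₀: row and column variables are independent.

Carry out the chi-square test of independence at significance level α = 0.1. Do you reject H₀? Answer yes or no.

Row totals [51, 66], col totals [52, 35, 30], n=117
χ² = (28−22.67)²/22.67 + (16−15.26)²/15.26 + (7−13.08)²/13.08 + (24−29.33)²/29.33 + (19−19.74)²/19.74 + (23−16.92)²/16.92 = 7.2950
df = 2
p-value (upper-tail) = 0.02606
At α=0.1: p < α → reject H₀

reject H₀: yes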